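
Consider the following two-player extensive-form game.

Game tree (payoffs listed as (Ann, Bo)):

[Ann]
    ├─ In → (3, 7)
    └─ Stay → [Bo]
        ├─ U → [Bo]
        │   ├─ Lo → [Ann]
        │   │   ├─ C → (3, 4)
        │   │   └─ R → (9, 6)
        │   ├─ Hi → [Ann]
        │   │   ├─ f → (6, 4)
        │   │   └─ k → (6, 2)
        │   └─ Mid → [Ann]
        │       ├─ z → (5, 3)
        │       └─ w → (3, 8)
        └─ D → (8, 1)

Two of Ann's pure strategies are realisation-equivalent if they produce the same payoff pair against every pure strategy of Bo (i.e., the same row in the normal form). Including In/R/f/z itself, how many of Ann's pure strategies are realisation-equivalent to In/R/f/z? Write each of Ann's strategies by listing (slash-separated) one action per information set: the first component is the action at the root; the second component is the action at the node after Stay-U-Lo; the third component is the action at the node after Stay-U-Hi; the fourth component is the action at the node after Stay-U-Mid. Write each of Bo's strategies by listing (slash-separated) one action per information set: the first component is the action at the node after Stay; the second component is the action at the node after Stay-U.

Row for In/R/f/z (columns U/Lo, U/Hi, U/Mid, D/Lo, D/Hi, D/Mid): (3,7) (3,7) (3,7) (3,7) (3,7) (3,7).
Under In/R/f/z, Ann's choice at the node after Stay-U-Lo and at the node after Stay-U-Hi and at the node after Stay-U-Mid can never be reached regardless of what Bo does, so varying those choices leaves every outcome unchanged.
Holding the reachable choices fixed and varying the unreachable ones freely already gives 2 × 2 × 2 = 8 equivalent strategies.
No other strategy reproduces this row, so those 8 are the full class: In/C/f/z, In/C/f/w, In/C/k/z, In/C/k/w, In/R/f/z, In/R/f/w, In/R/k/z, In/R/k/w.

8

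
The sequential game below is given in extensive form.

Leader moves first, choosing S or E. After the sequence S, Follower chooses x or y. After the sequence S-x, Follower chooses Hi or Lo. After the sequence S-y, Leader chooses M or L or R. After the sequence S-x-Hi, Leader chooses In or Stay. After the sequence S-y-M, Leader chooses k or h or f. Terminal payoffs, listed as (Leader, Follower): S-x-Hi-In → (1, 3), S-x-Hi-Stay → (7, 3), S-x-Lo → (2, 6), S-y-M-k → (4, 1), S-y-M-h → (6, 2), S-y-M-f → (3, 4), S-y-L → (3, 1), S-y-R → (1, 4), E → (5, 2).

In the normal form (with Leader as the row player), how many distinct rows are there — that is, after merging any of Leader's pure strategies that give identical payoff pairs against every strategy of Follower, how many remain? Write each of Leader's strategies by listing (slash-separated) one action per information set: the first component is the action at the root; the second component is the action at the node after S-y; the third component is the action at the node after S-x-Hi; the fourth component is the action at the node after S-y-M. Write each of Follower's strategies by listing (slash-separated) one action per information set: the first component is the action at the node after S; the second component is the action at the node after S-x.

Leader has 36 pure strategies: S/M/In/k, S/M/In/h, S/M/In/f, S/M/Stay/k, S/M/Stay/h, S/M/Stay/f, S/L/In/k, S/L/In/h, S/L/In/f, S/L/Stay/k, S/L/Stay/h, S/L/Stay/f, S/R/In/k, S/R/In/h, S/R/In/f, S/R/Stay/k, S/R/Stay/h, S/R/Stay/f, E/M/In/k, E/M/In/h, E/M/In/f, E/M/Stay/k, E/M/Stay/h, E/M/Stay/f, E/L/In/k, E/L/In/h, E/L/In/f, E/L/Stay/k, E/L/Stay/h, E/L/Stay/f, E/R/In/k, E/R/In/h, E/R/In/f, E/R/Stay/k, E/R/Stay/h, E/R/Stay/f. Columns: x/Hi, x/Lo, y/Hi, y/Lo.
{S/M/In/k} → row (1,3) (2,6) (4,1) (4,1)
{S/M/In/h} → row (1,3) (2,6) (6,2) (6,2)
{S/M/In/f} → row (1,3) (2,6) (3,4) (3,4)
{S/M/Stay/k} → row (7,3) (2,6) (4,1) (4,1)
{S/M/Stay/h} → row (7,3) (2,6) (6,2) (6,2)
{S/M/Stay/f} → row (7,3) (2,6) (3,4) (3,4)
{S/L/In/k, S/L/In/h, S/L/In/f} → row (1,3) (2,6) (3,1) (3,1)
{S/L/Stay/k, S/L/Stay/h, S/L/Stay/f} → row (7,3) (2,6) (3,1) (3,1)
{S/R/In/k, S/R/In/h, S/R/In/f} → row (1,3) (2,6) (1,4) (1,4)
{S/R/Stay/k, S/R/Stay/h, S/R/Stay/f} → row (7,3) (2,6) (1,4) (1,4)
{E/M/In/k, E/M/In/h, E/M/In/f, E/M/Stay/k, E/M/Stay/h, E/M/Stay/f, E/L/In/k, E/L/In/h, E/L/In/f, E/L/Stay/k, E/L/Stay/h, E/L/Stay/f, E/R/In/k, E/R/In/h, E/R/In/f, E/R/Stay/k, E/R/Stay/h, E/R/Stay/f} → row (5,2) (5,2) (5,2) (5,2)
That's 11 distinct rows out of 36 strategies.

11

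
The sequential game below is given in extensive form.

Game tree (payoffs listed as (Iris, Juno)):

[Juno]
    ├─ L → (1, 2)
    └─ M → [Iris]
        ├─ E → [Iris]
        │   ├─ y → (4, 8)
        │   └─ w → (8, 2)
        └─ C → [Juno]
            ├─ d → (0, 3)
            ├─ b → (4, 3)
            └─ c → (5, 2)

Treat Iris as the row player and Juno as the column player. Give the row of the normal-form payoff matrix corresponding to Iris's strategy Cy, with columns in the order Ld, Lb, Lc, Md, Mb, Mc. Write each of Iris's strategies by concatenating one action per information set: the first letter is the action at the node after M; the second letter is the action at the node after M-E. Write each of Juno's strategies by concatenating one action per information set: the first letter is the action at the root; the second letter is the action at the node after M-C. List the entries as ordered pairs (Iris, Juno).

(1,2) (1,2) (1,2) (0,3) (4,3) (5,2)

vs Ld: Juno plays L → (1, 2)
vs Lb: Juno plays L → (1, 2)
vs Lc: Juno plays L → (1, 2)
vs Md: Juno plays M → Iris plays C at [M] → Juno plays d at [M-C] → (0, 3)
vs Mb: Juno plays M → Iris plays C at [M] → Juno plays b at [M-C] → (4, 3)
vs Mc: Juno plays M → Iris plays C at [M] → Juno plays c at [M-C] → (5, 2)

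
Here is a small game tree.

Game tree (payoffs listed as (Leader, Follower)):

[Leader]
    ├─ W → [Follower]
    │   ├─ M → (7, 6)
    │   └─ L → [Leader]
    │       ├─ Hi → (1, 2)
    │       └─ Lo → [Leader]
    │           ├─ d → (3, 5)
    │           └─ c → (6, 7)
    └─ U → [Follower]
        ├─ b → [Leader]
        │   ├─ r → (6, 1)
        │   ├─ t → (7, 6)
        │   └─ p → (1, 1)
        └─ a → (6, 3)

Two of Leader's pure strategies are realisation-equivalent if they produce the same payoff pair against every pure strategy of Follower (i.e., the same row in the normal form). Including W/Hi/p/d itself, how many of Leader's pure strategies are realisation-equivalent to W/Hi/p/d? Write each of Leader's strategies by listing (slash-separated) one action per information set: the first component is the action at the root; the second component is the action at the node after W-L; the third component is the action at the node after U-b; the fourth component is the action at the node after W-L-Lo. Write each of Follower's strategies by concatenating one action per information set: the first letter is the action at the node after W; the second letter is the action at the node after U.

Row for W/Hi/p/d (columns Mb, Ma, Lb, La): (7,6) (7,6) (1,2) (1,2).
Under W/Hi/p/d, Leader's choice at the node after U-b and at the node after W-L-Lo can never be reached regardless of what Follower does, so varying those choices leaves every outcome unchanged.
Holding the reachable choices fixed and varying the unreachable ones freely already gives 3 × 2 = 6 equivalent strategies.
No other strategy reproduces this row, so those 6 are the full class: W/Hi/r/d, W/Hi/r/c, W/Hi/t/d, W/Hi/t/c, W/Hi/p/d, W/Hi/p/c.

6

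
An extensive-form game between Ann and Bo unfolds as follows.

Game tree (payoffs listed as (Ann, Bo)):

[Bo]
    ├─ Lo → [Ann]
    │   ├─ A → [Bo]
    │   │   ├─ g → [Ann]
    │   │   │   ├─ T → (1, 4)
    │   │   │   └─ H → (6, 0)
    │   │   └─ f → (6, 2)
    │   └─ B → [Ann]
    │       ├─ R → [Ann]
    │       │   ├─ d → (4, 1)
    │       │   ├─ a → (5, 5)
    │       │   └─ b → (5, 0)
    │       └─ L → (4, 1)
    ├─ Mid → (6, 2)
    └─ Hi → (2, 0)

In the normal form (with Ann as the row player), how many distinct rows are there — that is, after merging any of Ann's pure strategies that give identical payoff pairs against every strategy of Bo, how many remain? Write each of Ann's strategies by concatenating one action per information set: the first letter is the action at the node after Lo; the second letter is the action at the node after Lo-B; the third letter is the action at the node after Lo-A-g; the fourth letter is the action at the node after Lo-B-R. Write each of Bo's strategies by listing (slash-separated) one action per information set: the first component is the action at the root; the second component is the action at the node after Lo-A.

Ann has 24 pure strategies: ARTd, ARTa, ARTb, ARHd, ARHa, ARHb, ALTd, ALTa, ALTb, ALHd, ALHa, ALHb, BRTd, BRTa, BRTb, BRHd, BRHa, BRHb, BLTd, BLTa, BLTb, BLHd, BLHa, BLHb. Columns: Lo/g, Lo/f, Mid/g, Mid/f, Hi/g, Hi/f.
{ARTd, ARTa, ARTb, ALTd, ALTa, ALTb} → row (1,4) (6,2) (6,2) (6,2) (2,0) (2,0)
{ARHd, ARHa, ARHb, ALHd, ALHa, ALHb} → row (6,0) (6,2) (6,2) (6,2) (2,0) (2,0)
{BRTd, BRHd, BLTd, BLTa, BLTb, BLHd, BLHa, BLHb} → row (4,1) (4,1) (6,2) (6,2) (2,0) (2,0)
{BRTa, BRHa} → row (5,5) (5,5) (6,2) (6,2) (2,0) (2,0)
{BRTb, BRHb} → row (5,0) (5,0) (6,2) (6,2) (2,0) (2,0)
That's 5 distinct rows out of 24 strategies.

5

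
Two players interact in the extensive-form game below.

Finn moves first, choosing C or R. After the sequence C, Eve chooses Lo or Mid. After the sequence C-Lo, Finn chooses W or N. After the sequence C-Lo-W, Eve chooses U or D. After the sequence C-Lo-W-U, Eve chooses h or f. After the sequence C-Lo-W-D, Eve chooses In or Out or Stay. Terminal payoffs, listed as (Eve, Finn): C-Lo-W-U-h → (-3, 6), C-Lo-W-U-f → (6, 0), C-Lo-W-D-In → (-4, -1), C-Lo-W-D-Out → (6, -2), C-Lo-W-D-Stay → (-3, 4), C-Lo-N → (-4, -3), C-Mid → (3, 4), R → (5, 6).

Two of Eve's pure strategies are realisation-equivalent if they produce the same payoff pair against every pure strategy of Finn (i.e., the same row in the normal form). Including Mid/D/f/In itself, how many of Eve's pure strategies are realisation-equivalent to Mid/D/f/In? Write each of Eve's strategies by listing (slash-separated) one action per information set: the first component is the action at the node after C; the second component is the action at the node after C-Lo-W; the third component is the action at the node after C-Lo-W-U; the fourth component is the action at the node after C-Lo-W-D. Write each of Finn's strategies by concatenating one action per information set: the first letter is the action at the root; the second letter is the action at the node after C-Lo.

12

Row for Mid/D/f/In (columns CW, CN, RW, RN): (3,4) (3,4) (5,6) (5,6).
Under Mid/D/f/In, Eve's choice at the node after C-Lo-W and at the node after C-Lo-W-U and at the node after C-Lo-W-D can never be reached regardless of what Finn does, so varying those choices leaves every outcome unchanged.
Holding the reachable choices fixed and varying the unreachable ones freely already gives 2 × 2 × 3 = 12 equivalent strategies.
No other strategy reproduces this row, so those 12 are the full class: Mid/U/h/In, Mid/U/h/Out, Mid/U/h/Stay, Mid/U/f/In, Mid/U/f/Out, Mid/U/f/Stay, Mid/D/h/In, Mid/D/h/Out, Mid/D/h/Stay, Mid/D/f/In, Mid/D/f/Out, Mid/D/f/Stay.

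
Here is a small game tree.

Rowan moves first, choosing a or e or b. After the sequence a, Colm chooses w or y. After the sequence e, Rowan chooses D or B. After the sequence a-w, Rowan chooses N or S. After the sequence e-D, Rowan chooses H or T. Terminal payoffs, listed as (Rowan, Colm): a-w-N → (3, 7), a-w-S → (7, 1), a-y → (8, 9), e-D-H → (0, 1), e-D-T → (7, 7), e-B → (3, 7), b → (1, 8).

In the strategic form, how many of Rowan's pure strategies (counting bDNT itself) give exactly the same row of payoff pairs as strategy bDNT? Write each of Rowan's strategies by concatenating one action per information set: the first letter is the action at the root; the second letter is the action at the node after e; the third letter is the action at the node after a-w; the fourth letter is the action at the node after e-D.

8

Row for bDNT (columns w, y): (1,8) (1,8).
Under bDNT, Rowan's choice at the node after e and at the node after a-w and at the node after e-D can never be reached regardless of what Colm does, so varying those choices leaves every outcome unchanged.
Holding the reachable choices fixed and varying the unreachable ones freely already gives 2 × 2 × 2 = 8 equivalent strategies.
No other strategy reproduces this row, so those 8 are the full class: bDNH, bDNT, bDSH, bDST, bBNH, bBNT, bBSH, bBST.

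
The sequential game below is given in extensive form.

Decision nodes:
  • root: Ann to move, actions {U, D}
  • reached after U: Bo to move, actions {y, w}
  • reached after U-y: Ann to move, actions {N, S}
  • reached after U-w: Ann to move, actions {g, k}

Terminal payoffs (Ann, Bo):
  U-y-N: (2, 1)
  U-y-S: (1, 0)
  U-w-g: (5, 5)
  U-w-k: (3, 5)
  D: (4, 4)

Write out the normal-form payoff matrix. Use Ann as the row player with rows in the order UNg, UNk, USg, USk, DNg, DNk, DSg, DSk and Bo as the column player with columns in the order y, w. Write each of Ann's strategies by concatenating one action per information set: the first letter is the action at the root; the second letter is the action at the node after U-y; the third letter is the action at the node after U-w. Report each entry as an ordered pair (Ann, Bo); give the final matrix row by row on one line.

            y        w
 UNg    (2,1)    (5,5)
 UNk    (2,1)    (3,5)
 USg    (1,0)    (5,5)
 USk    (1,0)    (3,5)
 DNg    (4,4)    (4,4)
 DNk    (4,4)    (4,4)
 DSg    (4,4)    (4,4)
 DSk    (4,4)    (4,4)

UNg: (2,1) (5,5) | UNk: (2,1) (3,5) | USg: (1,0) (5,5) | USk: (1,0) (3,5) | DNg: (4,4) (4,4) | DNk: (4,4) (4,4) | DSg: (4,4) (4,4) | DSk: (4,4) (4,4)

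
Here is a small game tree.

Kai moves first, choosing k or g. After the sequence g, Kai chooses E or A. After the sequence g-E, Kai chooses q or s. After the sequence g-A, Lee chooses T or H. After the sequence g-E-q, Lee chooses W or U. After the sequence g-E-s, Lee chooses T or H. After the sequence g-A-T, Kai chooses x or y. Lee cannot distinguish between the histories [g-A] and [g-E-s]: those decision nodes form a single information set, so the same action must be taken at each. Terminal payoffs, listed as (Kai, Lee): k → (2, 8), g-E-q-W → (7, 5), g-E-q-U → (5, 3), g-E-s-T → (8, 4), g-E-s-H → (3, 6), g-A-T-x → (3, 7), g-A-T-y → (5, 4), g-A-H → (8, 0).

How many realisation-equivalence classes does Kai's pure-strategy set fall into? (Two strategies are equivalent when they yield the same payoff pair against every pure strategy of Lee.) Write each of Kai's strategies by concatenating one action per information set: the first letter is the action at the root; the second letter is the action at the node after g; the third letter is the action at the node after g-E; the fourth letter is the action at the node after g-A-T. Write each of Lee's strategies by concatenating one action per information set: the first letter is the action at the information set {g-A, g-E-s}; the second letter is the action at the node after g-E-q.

5

Kai has 16 pure strategies: kEqx, kEqy, kEsx, kEsy, kAqx, kAqy, kAsx, kAsy, gEqx, gEqy, gEsx, gEsy, gAqx, gAqy, gAsx, gAsy. Columns: TW, TU, HW, HU.
{kEqx, kEqy, kEsx, kEsy, kAqx, kAqy, kAsx, kAsy} → row (2,8) (2,8) (2,8) (2,8)
{gEqx, gEqy} → row (7,5) (5,3) (7,5) (5,3)
{gEsx, gEsy} → row (8,4) (8,4) (3,6) (3,6)
{gAqx, gAsx} → row (3,7) (3,7) (8,0) (8,0)
{gAqy, gAsy} → row (5,4) (5,4) (8,0) (8,0)
That's 5 distinct rows out of 16 strategies.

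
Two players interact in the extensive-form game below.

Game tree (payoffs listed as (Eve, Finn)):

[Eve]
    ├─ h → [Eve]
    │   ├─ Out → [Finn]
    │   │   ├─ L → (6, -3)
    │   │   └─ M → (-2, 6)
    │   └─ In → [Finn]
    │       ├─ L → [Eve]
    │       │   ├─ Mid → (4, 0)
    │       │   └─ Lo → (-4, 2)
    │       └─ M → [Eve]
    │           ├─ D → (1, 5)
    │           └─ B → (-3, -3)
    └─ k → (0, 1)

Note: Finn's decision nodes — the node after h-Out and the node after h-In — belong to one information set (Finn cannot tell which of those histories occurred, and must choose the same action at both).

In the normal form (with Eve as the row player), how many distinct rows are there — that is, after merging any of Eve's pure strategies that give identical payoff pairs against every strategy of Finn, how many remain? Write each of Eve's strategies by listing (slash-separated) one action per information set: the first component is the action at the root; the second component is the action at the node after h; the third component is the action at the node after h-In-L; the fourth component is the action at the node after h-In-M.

6

Eve has 16 pure strategies: h/Out/Mid/D, h/Out/Mid/B, h/Out/Lo/D, h/Out/Lo/B, h/In/Mid/D, h/In/Mid/B, h/In/Lo/D, h/In/Lo/B, k/Out/Mid/D, k/Out/Mid/B, k/Out/Lo/D, k/Out/Lo/B, k/In/Mid/D, k/In/Mid/B, k/In/Lo/D, k/In/Lo/B. Columns: L, M.
{h/Out/Mid/D, h/Out/Mid/B, h/Out/Lo/D, h/Out/Lo/B} → row (6,-3) (-2,6)
{h/In/Mid/D} → row (4,0) (1,5)
{h/In/Mid/B} → row (4,0) (-3,-3)
{h/In/Lo/D} → row (-4,2) (1,5)
{h/In/Lo/B} → row (-4,2) (-3,-3)
{k/Out/Mid/D, k/Out/Mid/B, k/Out/Lo/D, k/Out/Lo/B, k/In/Mid/D, k/In/Mid/B, k/In/Lo/D, k/In/Lo/B} → row (0,1) (0,1)
That's 6 distinct rows out of 16 strategies.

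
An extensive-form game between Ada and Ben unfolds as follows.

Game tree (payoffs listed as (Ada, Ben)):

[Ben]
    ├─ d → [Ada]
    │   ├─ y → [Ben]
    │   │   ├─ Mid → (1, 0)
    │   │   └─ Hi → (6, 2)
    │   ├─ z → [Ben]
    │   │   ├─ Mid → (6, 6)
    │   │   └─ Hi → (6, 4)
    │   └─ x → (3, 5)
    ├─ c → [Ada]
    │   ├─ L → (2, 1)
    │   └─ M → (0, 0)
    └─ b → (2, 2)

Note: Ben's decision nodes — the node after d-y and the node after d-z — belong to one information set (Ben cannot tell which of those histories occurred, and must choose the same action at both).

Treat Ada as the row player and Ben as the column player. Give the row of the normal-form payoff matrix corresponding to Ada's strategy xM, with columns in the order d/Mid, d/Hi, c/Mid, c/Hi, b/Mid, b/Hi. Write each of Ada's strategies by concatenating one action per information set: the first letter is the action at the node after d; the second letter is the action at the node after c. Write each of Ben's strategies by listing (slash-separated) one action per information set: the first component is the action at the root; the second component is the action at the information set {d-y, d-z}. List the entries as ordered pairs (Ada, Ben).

vs d/Mid: Ben plays d → Ada plays x at [d] → (3, 5)
vs d/Hi: Ben plays d → Ada plays x at [d] → (3, 5)
vs c/Mid: Ben plays c → Ada plays M at [c] → (0, 0)
vs c/Hi: Ben plays c → Ada plays M at [c] → (0, 0)
vs b/Mid: Ben plays b → (2, 2)
vs b/Hi: Ben plays b → (2, 2)

(3,5) (3,5) (0,0) (0,0) (2,2) (2,2)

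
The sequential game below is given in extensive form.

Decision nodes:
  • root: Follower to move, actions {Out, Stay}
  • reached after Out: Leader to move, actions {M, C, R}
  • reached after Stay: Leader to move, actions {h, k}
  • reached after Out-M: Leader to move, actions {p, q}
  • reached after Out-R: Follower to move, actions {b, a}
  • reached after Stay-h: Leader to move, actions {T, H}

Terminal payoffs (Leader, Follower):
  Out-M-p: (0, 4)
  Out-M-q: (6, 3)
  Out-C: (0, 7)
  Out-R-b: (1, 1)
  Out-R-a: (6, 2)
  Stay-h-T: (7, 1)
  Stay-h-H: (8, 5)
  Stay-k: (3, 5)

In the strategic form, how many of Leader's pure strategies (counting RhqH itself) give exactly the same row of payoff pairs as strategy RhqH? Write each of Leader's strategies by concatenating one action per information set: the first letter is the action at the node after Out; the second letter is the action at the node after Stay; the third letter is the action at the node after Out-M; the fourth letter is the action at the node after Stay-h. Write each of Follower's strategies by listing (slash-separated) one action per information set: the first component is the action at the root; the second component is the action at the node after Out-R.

Row for RhqH (columns Out/b, Out/a, Stay/b, Stay/a): (1,1) (6,2) (8,5) (8,5).
Under RhqH, Leader's choice at the node after Out-M can never be reached regardless of what Follower does, so varying those choices leaves every outcome unchanged.
Holding the reachable choices fixed and varying the unreachable one freely already gives 2 equivalent strategies.
No other strategy reproduces this row, so those 2 are the full class: RhpH, RhqH.

2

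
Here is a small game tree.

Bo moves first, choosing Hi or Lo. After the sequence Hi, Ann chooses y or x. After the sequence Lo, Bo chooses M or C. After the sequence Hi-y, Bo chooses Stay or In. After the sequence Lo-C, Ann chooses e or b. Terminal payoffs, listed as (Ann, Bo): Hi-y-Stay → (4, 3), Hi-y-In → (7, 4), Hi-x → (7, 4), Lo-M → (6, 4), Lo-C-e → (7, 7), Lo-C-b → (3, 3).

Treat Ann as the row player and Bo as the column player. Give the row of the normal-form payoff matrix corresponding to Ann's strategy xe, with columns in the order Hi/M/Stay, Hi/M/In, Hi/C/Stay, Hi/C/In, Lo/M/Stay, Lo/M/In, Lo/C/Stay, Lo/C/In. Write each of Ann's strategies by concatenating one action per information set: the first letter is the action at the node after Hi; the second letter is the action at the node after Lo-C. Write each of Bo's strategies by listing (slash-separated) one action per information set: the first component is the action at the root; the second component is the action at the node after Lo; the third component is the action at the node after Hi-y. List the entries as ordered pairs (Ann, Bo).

(7,4) (7,4) (7,4) (7,4) (6,4) (6,4) (7,7) (7,7)

vs Hi/M/Stay: Bo plays Hi → Ann plays x at [Hi] → (7, 4)
vs Hi/M/In: Bo plays Hi → Ann plays x at [Hi] → (7, 4)
vs Hi/C/Stay: Bo plays Hi → Ann plays x at [Hi] → (7, 4)
vs Hi/C/In: Bo plays Hi → Ann plays x at [Hi] → (7, 4)
vs Lo/M/Stay: Bo plays Lo → Bo plays M at [Lo] → (6, 4)
vs Lo/M/In: Bo plays Lo → Bo plays M at [Lo] → (6, 4)
vs Lo/C/Stay: Bo plays Lo → Bo plays C at [Lo] → Ann plays e at [Lo-C] → (7, 7)
vs Lo/C/In: Bo plays Lo → Bo plays C at [Lo] → Ann plays e at [Lo-C] → (7, 7)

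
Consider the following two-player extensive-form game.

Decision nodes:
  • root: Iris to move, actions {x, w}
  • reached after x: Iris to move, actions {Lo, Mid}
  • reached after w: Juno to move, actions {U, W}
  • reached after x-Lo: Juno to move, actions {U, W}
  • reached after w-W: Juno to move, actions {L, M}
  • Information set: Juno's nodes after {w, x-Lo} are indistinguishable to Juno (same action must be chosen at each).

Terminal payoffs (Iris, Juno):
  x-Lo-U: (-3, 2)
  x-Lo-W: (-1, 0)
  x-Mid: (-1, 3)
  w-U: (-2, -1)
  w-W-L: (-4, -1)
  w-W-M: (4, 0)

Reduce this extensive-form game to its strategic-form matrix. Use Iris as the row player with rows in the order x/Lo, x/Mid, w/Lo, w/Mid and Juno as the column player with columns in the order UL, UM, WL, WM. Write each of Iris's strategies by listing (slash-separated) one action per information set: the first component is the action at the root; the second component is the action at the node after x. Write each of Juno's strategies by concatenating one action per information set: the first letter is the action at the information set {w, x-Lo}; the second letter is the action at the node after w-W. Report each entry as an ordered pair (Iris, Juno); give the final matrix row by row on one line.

x/Lo: (-3,2) (-3,2) (-1,0) (-1,0) | x/Mid: (-1,3) (-1,3) (-1,3) (-1,3) | w/Lo: (-2,-1) (-2,-1) (-4,-1) (4,0) | w/Mid: (-2,-1) (-2,-1) (-4,-1) (4,0)

Row x/Lo: UL→(-3,2), UM→(-3,2), WL→(-1,0), WM→(-1,0)
Row x/Mid: UL→(-1,3), UM→(-1,3), WL→(-1,3), WM→(-1,3)
Row w/Lo: UL→(-2,-1), UM→(-2,-1), WL→(-4,-1), WM→(4,0)
Row w/Mid: UL→(-2,-1), UM→(-2,-1), WL→(-4,-1), WM→(4,0)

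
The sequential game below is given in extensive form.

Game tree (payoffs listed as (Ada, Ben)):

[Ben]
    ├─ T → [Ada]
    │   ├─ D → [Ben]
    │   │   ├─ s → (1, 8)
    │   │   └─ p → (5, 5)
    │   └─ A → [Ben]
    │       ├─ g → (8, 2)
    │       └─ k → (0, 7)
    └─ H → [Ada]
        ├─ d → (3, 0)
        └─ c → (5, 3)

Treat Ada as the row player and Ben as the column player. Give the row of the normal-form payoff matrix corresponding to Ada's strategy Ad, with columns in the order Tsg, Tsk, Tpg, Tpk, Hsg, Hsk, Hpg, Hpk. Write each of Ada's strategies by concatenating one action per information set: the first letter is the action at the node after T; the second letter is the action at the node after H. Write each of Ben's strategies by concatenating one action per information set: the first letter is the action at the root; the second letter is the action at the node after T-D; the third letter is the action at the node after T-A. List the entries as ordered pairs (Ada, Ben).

vs Tsg: Ben plays T → Ada plays A at [T] → Ben plays g at [T-A] → (8, 2)
vs Tsk: Ben plays T → Ada plays A at [T] → Ben plays k at [T-A] → (0, 7)
vs Tpg: Ben plays T → Ada plays A at [T] → Ben plays g at [T-A] → (8, 2)
vs Tpk: Ben plays T → Ada plays A at [T] → Ben plays k at [T-A] → (0, 7)
vs Hsg: Ben plays H → Ada plays d at [H] → (3, 0)
vs Hsk: Ben plays H → Ada plays d at [H] → (3, 0)
vs Hpg: Ben plays H → Ada plays d at [H] → (3, 0)
vs Hpk: Ben plays H → Ada plays d at [H] → (3, 0)

(8,2) (0,7) (8,2) (0,7) (3,0) (3,0) (3,0) (3,0)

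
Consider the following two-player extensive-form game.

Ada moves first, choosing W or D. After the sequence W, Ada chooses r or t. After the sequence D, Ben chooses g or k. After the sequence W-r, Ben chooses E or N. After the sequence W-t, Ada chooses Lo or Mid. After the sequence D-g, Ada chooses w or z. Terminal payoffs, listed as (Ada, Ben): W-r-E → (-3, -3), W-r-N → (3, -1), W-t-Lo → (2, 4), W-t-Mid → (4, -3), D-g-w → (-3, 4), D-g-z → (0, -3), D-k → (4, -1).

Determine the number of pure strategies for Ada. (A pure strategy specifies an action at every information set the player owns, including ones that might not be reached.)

16

Ada owns the root with actions {W, D} — two choices.
Ada owns the node after W with actions {r, t} — two choices.
Ada owns the node after W-t with actions {Lo, Mid} — two choices.
Ada owns the node after D-g with actions {w, z} — two choices.
A pure strategy fixes one action at each information set independently, so the count is the product 2 × 2 × 2 × 2 = 16.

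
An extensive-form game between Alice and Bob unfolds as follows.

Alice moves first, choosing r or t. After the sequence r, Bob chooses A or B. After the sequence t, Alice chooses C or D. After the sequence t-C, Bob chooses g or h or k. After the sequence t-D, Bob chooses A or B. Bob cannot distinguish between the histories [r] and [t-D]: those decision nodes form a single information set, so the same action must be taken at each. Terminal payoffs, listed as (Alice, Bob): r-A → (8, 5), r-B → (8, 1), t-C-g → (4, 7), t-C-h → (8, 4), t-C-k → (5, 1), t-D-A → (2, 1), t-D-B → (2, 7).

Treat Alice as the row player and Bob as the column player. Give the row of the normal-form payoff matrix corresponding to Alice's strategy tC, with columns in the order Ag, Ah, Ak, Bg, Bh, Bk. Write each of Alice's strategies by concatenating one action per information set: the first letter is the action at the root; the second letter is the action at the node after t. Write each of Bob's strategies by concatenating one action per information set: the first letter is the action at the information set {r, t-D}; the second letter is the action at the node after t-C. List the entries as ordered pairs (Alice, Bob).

vs Ag: Alice plays t → Alice plays C at [t] → Bob plays g at [t-C] → (4, 7)
vs Ah: Alice plays t → Alice plays C at [t] → Bob plays h at [t-C] → (8, 4)
vs Ak: Alice plays t → Alice plays C at [t] → Bob plays k at [t-C] → (5, 1)
vs Bg: Alice plays t → Alice plays C at [t] → Bob plays g at [t-C] → (4, 7)
vs Bh: Alice plays t → Alice plays C at [t] → Bob plays h at [t-C] → (8, 4)
vs Bk: Alice plays t → Alice plays C at [t] → Bob plays k at [t-C] → (5, 1)

(4,7) (8,4) (5,1) (4,7) (8,4) (5,1)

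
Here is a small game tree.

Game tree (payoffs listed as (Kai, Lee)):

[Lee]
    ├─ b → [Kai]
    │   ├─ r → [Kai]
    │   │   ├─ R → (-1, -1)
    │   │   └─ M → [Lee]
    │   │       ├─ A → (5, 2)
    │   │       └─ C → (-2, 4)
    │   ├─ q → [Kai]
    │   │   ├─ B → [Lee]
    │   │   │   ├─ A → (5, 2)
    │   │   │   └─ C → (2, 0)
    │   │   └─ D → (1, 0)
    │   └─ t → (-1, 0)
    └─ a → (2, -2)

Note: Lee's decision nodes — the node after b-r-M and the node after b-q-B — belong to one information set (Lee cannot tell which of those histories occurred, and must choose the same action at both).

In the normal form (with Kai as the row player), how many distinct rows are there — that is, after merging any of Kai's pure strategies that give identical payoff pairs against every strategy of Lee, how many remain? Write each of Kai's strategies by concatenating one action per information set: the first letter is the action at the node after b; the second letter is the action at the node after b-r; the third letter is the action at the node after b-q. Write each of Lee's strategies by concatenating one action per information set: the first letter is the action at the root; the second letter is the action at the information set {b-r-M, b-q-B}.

Kai has 12 pure strategies: rRB, rRD, rMB, rMD, qRB, qRD, qMB, qMD, tRB, tRD, tMB, tMD. Columns: bA, bC, aA, aC.
{rRB, rRD} → row (-1,-1) (-1,-1) (2,-2) (2,-2)
{rMB, rMD} → row (5,2) (-2,4) (2,-2) (2,-2)
{qRB, qMB} → row (5,2) (2,0) (2,-2) (2,-2)
{qRD, qMD} → row (1,0) (1,0) (2,-2) (2,-2)
{tRB, tRD, tMB, tMD} → row (-1,0) (-1,0) (2,-2) (2,-2)
That's 5 distinct rows out of 12 strategies.

5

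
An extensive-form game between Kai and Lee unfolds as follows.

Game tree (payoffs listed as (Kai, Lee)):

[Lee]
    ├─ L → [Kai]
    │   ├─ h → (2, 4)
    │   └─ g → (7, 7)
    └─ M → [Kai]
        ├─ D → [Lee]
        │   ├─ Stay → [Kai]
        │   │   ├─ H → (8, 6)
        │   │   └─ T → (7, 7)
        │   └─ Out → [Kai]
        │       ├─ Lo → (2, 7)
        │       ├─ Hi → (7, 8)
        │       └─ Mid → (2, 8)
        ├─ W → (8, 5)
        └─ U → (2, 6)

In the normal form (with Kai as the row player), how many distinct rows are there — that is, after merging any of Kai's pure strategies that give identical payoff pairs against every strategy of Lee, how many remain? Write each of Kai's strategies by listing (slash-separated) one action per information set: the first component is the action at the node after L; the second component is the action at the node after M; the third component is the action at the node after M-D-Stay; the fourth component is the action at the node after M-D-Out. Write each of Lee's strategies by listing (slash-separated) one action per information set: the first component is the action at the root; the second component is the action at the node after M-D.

16

Kai has 36 pure strategies: h/D/H/Lo, h/D/H/Hi, h/D/H/Mid, h/D/T/Lo, h/D/T/Hi, h/D/T/Mid, h/W/H/Lo, h/W/H/Hi, h/W/H/Mid, h/W/T/Lo, h/W/T/Hi, h/W/T/Mid, h/U/H/Lo, h/U/H/Hi, h/U/H/Mid, h/U/T/Lo, h/U/T/Hi, h/U/T/Mid, g/D/H/Lo, g/D/H/Hi, g/D/H/Mid, g/D/T/Lo, g/D/T/Hi, g/D/T/Mid, g/W/H/Lo, g/W/H/Hi, g/W/H/Mid, g/W/T/Lo, g/W/T/Hi, g/W/T/Mid, g/U/H/Lo, g/U/H/Hi, g/U/H/Mid, g/U/T/Lo, g/U/T/Hi, g/U/T/Mid. Columns: L/Stay, L/Out, M/Stay, M/Out.
{h/D/H/Lo} → row (2,4) (2,4) (8,6) (2,7)
{h/D/H/Hi} → row (2,4) (2,4) (8,6) (7,8)
{h/D/H/Mid} → row (2,4) (2,4) (8,6) (2,8)
{h/D/T/Lo} → row (2,4) (2,4) (7,7) (2,7)
{h/D/T/Hi} → row (2,4) (2,4) (7,7) (7,8)
{h/D/T/Mid} → row (2,4) (2,4) (7,7) (2,8)
{h/W/H/Lo, h/W/H/Hi, h/W/H/Mid, h/W/T/Lo, h/W/T/Hi, h/W/T/Mid} → row (2,4) (2,4) (8,5) (8,5)
{h/U/H/Lo, h/U/H/Hi, h/U/H/Mid, h/U/T/Lo, h/U/T/Hi, h/U/T/Mid} → row (2,4) (2,4) (2,6) (2,6)
{g/D/H/Lo} → row (7,7) (7,7) (8,6) (2,7)
{g/D/H/Hi} → row (7,7) (7,7) (8,6) (7,8)
{g/D/H/Mid} → row (7,7) (7,7) (8,6) (2,8)
{g/D/T/Lo} → row (7,7) (7,7) (7,7) (2,7)
{g/D/T/Hi} → row (7,7) (7,7) (7,7) (7,8)
{g/D/T/Mid} → row (7,7) (7,7) (7,7) (2,8)
{g/W/H/Lo, g/W/H/Hi, g/W/H/Mid, g/W/T/Lo, g/W/T/Hi, g/W/T/Mid} → row (7,7) (7,7) (8,5) (8,5)
{g/U/H/Lo, g/U/H/Hi, g/U/H/Mid, g/U/T/Lo, g/U/T/Hi, g/U/T/Mid} → row (7,7) (7,7) (2,6) (2,6)
That's 16 distinct rows out of 36 strategies.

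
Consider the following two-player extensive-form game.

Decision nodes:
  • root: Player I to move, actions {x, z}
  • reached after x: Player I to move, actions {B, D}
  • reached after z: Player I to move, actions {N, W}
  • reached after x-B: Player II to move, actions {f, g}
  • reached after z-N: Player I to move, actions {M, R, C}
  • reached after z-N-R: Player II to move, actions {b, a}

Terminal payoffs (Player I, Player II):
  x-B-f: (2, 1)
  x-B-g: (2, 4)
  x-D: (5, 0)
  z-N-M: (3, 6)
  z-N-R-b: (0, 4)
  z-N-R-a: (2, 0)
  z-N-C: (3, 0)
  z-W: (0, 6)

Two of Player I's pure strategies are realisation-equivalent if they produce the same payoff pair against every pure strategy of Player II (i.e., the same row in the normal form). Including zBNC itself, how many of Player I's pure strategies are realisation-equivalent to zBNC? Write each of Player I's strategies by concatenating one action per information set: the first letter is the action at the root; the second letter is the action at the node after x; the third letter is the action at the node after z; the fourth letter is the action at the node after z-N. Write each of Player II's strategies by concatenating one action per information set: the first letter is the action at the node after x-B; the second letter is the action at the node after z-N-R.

Row for zBNC (columns fb, fa, gb, ga): (3,0) (3,0) (3,0) (3,0).
Under zBNC, Player I's choice at the node after x can never be reached regardless of what Player II does, so varying those choices leaves every outcome unchanged.
Holding the reachable choices fixed and varying the unreachable one freely already gives 2 equivalent strategies.
No other strategy reproduces this row, so those 2 are the full class: zBNC, zDNC.

2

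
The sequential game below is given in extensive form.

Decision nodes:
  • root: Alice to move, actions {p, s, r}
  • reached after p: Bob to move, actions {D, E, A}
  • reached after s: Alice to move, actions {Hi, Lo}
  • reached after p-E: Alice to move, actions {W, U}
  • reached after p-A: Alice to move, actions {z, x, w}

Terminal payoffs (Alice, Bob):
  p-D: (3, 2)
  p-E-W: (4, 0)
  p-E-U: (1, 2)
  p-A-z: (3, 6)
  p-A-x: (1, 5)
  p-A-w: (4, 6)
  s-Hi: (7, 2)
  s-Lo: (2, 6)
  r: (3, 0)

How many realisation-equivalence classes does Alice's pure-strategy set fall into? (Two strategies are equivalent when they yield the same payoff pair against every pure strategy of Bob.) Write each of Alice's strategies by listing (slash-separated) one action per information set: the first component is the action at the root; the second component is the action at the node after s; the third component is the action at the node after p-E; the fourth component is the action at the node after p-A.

9

Alice has 36 pure strategies: p/Hi/W/z, p/Hi/W/x, p/Hi/W/w, p/Hi/U/z, p/Hi/U/x, p/Hi/U/w, p/Lo/W/z, p/Lo/W/x, p/Lo/W/w, p/Lo/U/z, p/Lo/U/x, p/Lo/U/w, s/Hi/W/z, s/Hi/W/x, s/Hi/W/w, s/Hi/U/z, s/Hi/U/x, s/Hi/U/w, s/Lo/W/z, s/Lo/W/x, s/Lo/W/w, s/Lo/U/z, s/Lo/U/x, s/Lo/U/w, r/Hi/W/z, r/Hi/W/x, r/Hi/W/w, r/Hi/U/z, r/Hi/U/x, r/Hi/U/w, r/Lo/W/z, r/Lo/W/x, r/Lo/W/w, r/Lo/U/z, r/Lo/U/x, r/Lo/U/w. Columns: D, E, A.
{p/Hi/W/z, p/Lo/W/z} → row (3,2) (4,0) (3,6)
{p/Hi/W/x, p/Lo/W/x} → row (3,2) (4,0) (1,5)
{p/Hi/W/w, p/Lo/W/w} → row (3,2) (4,0) (4,6)
{p/Hi/U/z, p/Lo/U/z} → row (3,2) (1,2) (3,6)
{p/Hi/U/x, p/Lo/U/x} → row (3,2) (1,2) (1,5)
{p/Hi/U/w, p/Lo/U/w} → row (3,2) (1,2) (4,6)
{s/Hi/W/z, s/Hi/W/x, s/Hi/W/w, s/Hi/U/z, s/Hi/U/x, s/Hi/U/w} → row (7,2) (7,2) (7,2)
{s/Lo/W/z, s/Lo/W/x, s/Lo/W/w, s/Lo/U/z, s/Lo/U/x, s/Lo/U/w} → row (2,6) (2,6) (2,6)
{r/Hi/W/z, r/Hi/W/x, r/Hi/W/w, r/Hi/U/z, r/Hi/U/x, r/Hi/U/w, r/Lo/W/z, r/Lo/W/x, r/Lo/W/w, r/Lo/U/z, r/Lo/U/x, r/Lo/U/w} → row (3,0) (3,0) (3,0)
That's 9 distinct rows out of 36 strategies.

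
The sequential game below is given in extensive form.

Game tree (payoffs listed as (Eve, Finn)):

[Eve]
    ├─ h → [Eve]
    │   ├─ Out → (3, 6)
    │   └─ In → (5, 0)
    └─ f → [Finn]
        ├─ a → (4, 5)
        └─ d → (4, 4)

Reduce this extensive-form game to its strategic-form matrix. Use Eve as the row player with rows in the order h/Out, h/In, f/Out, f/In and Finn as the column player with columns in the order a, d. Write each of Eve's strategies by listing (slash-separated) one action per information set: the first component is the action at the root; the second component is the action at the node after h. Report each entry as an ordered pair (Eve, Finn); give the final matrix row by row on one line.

             a        d
h/Out    (3,6)    (3,6)
 h/In    (5,0)    (5,0)
f/Out    (4,5)    (4,4)
 f/In    (4,5)    (4,4)

h/Out: (3,6) (3,6) | h/In: (5,0) (5,0) | f/Out: (4,5) (4,4) | f/In: (4,5) (4,4)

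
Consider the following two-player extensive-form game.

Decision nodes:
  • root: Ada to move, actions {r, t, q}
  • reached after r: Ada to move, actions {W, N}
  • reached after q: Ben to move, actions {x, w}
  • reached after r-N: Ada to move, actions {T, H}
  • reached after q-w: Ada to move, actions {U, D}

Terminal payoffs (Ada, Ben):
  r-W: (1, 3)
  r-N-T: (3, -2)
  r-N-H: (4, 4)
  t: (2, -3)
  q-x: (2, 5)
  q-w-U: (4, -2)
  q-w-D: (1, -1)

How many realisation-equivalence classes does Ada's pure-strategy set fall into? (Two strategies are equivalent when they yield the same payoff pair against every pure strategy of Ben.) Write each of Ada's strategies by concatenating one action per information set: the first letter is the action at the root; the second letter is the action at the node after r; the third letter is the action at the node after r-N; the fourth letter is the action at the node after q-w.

Ada has 24 pure strategies: rWTU, rWTD, rWHU, rWHD, rNTU, rNTD, rNHU, rNHD, tWTU, tWTD, tWHU, tWHD, tNTU, tNTD, tNHU, tNHD, qWTU, qWTD, qWHU, qWHD, qNTU, qNTD, qNHU, qNHD. Columns: x, w.
{rWTU, rWTD, rWHU, rWHD} → row (1,3) (1,3)
{rNTU, rNTD} → row (3,-2) (3,-2)
{rNHU, rNHD} → row (4,4) (4,4)
{tWTU, tWTD, tWHU, tWHD, tNTU, tNTD, tNHU, tNHD} → row (2,-3) (2,-3)
{qWTU, qWHU, qNTU, qNHU} → row (2,5) (4,-2)
{qWTD, qWHD, qNTD, qNHD} → row (2,5) (1,-1)
That's 6 distinct rows out of 24 strategies.

6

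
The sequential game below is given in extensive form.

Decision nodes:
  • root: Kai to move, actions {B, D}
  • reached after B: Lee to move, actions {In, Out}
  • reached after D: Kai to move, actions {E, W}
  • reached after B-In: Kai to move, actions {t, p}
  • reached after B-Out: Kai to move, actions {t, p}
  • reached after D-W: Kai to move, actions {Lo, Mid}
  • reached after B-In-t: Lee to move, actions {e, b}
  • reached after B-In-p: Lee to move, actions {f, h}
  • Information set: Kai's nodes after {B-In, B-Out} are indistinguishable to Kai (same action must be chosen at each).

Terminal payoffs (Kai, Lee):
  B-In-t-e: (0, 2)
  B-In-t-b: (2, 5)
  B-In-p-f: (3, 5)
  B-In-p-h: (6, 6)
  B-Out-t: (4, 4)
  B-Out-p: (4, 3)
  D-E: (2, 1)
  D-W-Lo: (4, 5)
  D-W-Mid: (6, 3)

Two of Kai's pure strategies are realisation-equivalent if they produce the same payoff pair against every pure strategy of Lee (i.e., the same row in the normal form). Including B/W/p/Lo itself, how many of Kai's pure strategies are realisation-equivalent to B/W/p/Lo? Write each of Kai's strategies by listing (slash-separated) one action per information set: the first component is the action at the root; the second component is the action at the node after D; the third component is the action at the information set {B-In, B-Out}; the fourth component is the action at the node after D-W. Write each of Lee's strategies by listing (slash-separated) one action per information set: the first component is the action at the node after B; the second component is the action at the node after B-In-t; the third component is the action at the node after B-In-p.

4

Row for B/W/p/Lo (columns In/e/f, In/e/h, In/b/f, In/b/h, Out/e/f, Out/e/h, Out/b/f, Out/b/h): (3,5) (6,6) (3,5) (6,6) (4,3) (4,3) (4,3) (4,3).
Under B/W/p/Lo, Kai's choice at the node after D and at the node after D-W can never be reached regardless of what Lee does, so varying those choices leaves every outcome unchanged.
Holding the reachable choices fixed and varying the unreachable ones freely already gives 2 × 2 = 4 equivalent strategies.
No other strategy reproduces this row, so those 4 are the full class: B/E/p/Lo, B/E/p/Mid, B/W/p/Lo, B/W/p/Mid.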